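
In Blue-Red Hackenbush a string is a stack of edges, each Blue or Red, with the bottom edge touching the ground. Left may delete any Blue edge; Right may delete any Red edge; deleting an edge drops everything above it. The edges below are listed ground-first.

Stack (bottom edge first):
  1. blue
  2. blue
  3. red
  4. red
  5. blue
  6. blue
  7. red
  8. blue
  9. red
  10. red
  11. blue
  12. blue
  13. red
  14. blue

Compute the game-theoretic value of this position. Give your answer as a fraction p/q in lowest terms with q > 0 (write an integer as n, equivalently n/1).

Prefix values for blue blue red red blue blue red blue red red blue blue red blue via {L|R} + simplicity:
v(b) = { 0 | ∅ } so 1
v(bb) = { 0; 1 | ∅ } so 2
v(bbr) = { 0; 1 | 2 } so 3/2
v(bbrr) = { 0; 1 | 3/2; 2 } so 5/4
v(bbrrb) = { 0; 1; 5/4 | 3/2; 2 } so 11/8
v(bbrrbb) = { 0; 1; 5/4; 11/8 | 3/2; 2 } so 23/16
v(bbrrbbr) = { 0; 1; 5/4; 11/8 | 23/16; 3/2; 2 } so 45/32
v(bbrrbbrb) = { 0; 1; 5/4; 11/8; 45/32 | 23/16; 3/2; 2 } so 91/64
v(bbrrbbrbr) = { 0; 1; 5/4; 11/8; 45/32 | 91/64; 23/16; 3/2; 2 } so 181/128
v(bbrrbbrbrr) = { 0; 1; 5/4; 11/8; 45/32 | 181/128; 91/64; 23/16; 3/2; 2 } so 361/256
v(bbrrbbrbrrb) = { 0; 1; 5/4; 11/8; 45/32; 361/256 | 181/128; 91/64; 23/16; 3/2; 2 } so 723/512
v(bbrrbbrbrrbb) = { 0; 1; 5/4; 11/8; 45/32; 361/256; 723/512 | 181/128; 91/64; 23/16; 3/2; 2 } so 1447/1024
v(bbrrbbrbrrbbr) = { 0; 1; 5/4; 11/8; 45/32; 361/256; 723/512 | 1447/1024; 181/128; 91/64; 23/16; 3/2; 2 } so 2893/2048
v(bbrrbbrbrrbbrb) = { 0; 1; 5/4; 11/8; 45/32; 361/256; 723/512; 2893/2048 | 1447/1024; 181/128; 91/64; 23/16; 3/2; 2 } so 5787/4096

5787/4096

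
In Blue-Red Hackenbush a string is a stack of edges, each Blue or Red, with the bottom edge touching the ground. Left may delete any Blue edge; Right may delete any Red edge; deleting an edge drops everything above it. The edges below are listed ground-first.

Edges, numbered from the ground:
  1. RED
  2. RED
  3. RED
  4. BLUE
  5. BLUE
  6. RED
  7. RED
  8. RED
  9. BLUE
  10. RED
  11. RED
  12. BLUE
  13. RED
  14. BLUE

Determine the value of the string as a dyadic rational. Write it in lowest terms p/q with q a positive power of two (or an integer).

Prefix values for RED RED RED BLUE BLUE RED RED RED BLUE RED RED BLUE RED BLUE via {L|R} + simplicity:
edge 1 of 14 (RED): {  | 0 } -> -1
edge 2 of 14 (RED): {  | -1 0 } -> -2
edge 3 of 14 (RED): {  | -2 -1 0 } -> -3
edge 4 of 14 (BLUE): { -3 | -2 -1 0 } -> -5/2
edge 5 of 14 (BLUE): { -3 -5/2 | -2 -1 0 } -> -9/4
edge 6 of 14 (RED): { -3 -5/2 | -9/4 -2 -1 0 } -> -19/8
edge 7 of 14 (RED): { -3 -5/2 | -19/8 -9/4 -2 -1 0 } -> -39/16
edge 8 of 14 (RED): { -3 -5/2 | -39/16 -19/8 -9/4 -2 -1 0 } -> -79/32
edge 9 of 14 (BLUE): { -3 -5/2 -79/32 | -39/16 -19/8 -9/4 -2 -1 0 } -> -157/64
edge 10 of 14 (RED): { -3 -5/2 -79/32 | -157/64 -39/16 -19/8 -9/4 -2 -1 0 } -> -315/128
edge 11 of 14 (RED): { -3 -5/2 -79/32 | -315/128 -157/64 -39/16 -19/8 -9/4 -2 -1 0 } -> -631/256
edge 12 of 14 (BLUE): { -3 -5/2 -79/32 -631/256 | -315/128 -157/64 -39/16 -19/8 -9/4 -2 -1 0 } -> -1261/512
edge 13 of 14 (RED): { -3 -5/2 -79/32 -631/256 | -1261/512 -315/128 -157/64 -39/16 -19/8 -9/4 -2 -1 0 } -> -2523/1024
edge 14 of 14 (BLUE): { -3 -5/2 -79/32 -631/256 -2523/1024 | -1261/512 -315/128 -157/64 -39/16 -19/8 -9/4 -2 -1 0 } -> -5045/2048

-5045/2048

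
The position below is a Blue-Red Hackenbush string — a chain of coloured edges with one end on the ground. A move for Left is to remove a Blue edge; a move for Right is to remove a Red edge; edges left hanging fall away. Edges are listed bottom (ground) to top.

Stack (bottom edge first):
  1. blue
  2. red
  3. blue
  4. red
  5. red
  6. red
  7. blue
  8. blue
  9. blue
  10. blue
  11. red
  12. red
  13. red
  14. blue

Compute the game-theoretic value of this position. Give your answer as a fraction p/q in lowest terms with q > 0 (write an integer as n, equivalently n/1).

Build G(s[:k]) for k = 1..14, string s = blue red blue red red red blue blue blue blue red red red blue.
G_1 [b]  L=[0]  R=[—]  gives 1
G_2 [br]  L=[0]  R=[1]  gives 1/2
G_3 [brb]  L=[0; 1/2]  R=[1]  gives 3/4
G_4 [brbr]  L=[0; 1/2]  R=[3/4; 1]  gives 5/8
G_5 [brbrr]  L=[0; 1/2]  R=[5/8; 3/4; 1]  gives 9/16
G_6 [brbrrr]  L=[0; 1/2]  R=[9/16; 5/8; 3/4; 1]  gives 17/32
G_7 [brbrrrb]  L=[0; 1/2; 17/32]  R=[9/16; 5/8; 3/4; 1]  gives 35/64
G_8 [brbrrrbb]  L=[0; 1/2; 17/32; 35/64]  R=[9/16; 5/8; 3/4; 1]  gives 71/128
G_9 [brbrrrbbb]  L=[0; 1/2; 17/32; 35/64; 71/128]  R=[9/16; 5/8; 3/4; 1]  gives 143/256
G_10 [brbrrrbbbb]  L=[0; 1/2; 17/32; 35/64; 71/128; 143/256]  R=[9/16; 5/8; 3/4; 1]  gives 287/512
G_11 [brbrrrbbbbr]  L=[0; 1/2; 17/32; 35/64; 71/128; 143/256]  R=[287/512; 9/16; 5/8; 3/4; 1]  gives 573/1024
G_12 [brbrrrbbbbrr]  L=[0; 1/2; 17/32; 35/64; 71/128; 143/256]  R=[573/1024; 287/512; 9/16; 5/8; 3/4; 1]  gives 1145/2048
G_13 [brbrrrbbbbrrr]  L=[0; 1/2; 17/32; 35/64; 71/128; 143/256]  R=[1145/2048; 573/1024; 287/512; 9/16; 5/8; 3/4; 1]  gives 2289/4096
G_14 [brbrrrbbbbrrrb]  L=[0; 1/2; 17/32; 35/64; 71/128; 143/256; 2289/4096]  R=[1145/2048; 573/1024; 287/512; 9/16; 5/8; 3/4; 1]  gives 4579/8192

4579/8192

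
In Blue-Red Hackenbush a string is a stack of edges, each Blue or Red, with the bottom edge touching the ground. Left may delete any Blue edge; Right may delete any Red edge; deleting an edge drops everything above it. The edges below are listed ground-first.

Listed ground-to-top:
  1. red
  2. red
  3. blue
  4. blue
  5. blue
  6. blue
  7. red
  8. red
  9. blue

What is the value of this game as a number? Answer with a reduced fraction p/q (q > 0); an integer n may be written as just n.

-141/128

Recurse on prefixes of the 9-edge string red red blue blue blue blue red red blue:
r: Left { · }, Right { 0 } gives simplest -1
rr: Left { · }, Right { -1 0 } gives simplest -2
rrb: Left { -2 }, Right { -1 0 } gives simplest -3/2
rrbb: Left { -2 -3/2 }, Right { -1 0 } gives simplest -5/4
rrbbb: Left { -2 -3/2 -5/4 }, Right { -1 0 } gives simplest -9/8
rrbbbb: Left { -2 -3/2 -5/4 -9/8 }, Right { -1 0 } gives simplest -17/16
rrbbbbr: Left { -2 -3/2 -5/4 -9/8 }, Right { -17/16 -1 0 } gives simplest -35/32
rrbbbbrr: Left { -2 -3/2 -5/4 -9/8 }, Right { -35/32 -17/16 -1 0 } gives simplest -71/64
rrbbbbrrb: Left { -2 -3/2 -5/4 -9/8 -71/64 }, Right { -35/32 -17/16 -1 0 } gives simplest -141/128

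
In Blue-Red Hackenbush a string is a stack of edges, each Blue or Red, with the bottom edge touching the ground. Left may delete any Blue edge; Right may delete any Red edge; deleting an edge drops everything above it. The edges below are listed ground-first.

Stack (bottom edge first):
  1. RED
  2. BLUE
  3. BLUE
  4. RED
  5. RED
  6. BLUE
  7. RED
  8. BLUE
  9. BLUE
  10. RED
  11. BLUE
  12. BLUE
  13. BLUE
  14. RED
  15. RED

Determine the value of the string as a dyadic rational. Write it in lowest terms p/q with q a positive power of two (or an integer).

Recurse on prefixes of the 15-edge string RED BLUE BLUE RED RED BLUE RED BLUE BLUE RED BLUE BLUE BLUE RED RED:
val_1 [R]  L=[(no moves)]  R=[0]  -> -1
val_2 [RB]  L=[-1]  R=[0]  -> -1/2
val_3 [RBB]  L=[-1,-1/2]  R=[0]  -> -1/4
val_4 [RBBR]  L=[-1,-1/2]  R=[-1/4,0]  -> -3/8
val_5 [RBBRR]  L=[-1,-1/2]  R=[-3/8,-1/4,0]  -> -7/16
val_6 [RBBRRB]  L=[-1,-1/2,-7/16]  R=[-3/8,-1/4,0]  -> -13/32
val_7 [RBBRRBR]  L=[-1,-1/2,-7/16]  R=[-13/32,-3/8,-1/4,0]  -> -27/64
val_8 [RBBRRBRB]  L=[-1,-1/2,-7/16,-27/64]  R=[-13/32,-3/8,-1/4,0]  -> -53/128
val_9 [RBBRRBRBB]  L=[-1,-1/2,-7/16,-27/64,-53/128]  R=[-13/32,-3/8,-1/4,0]  -> -105/256
val_10 [RBBRRBRBBR]  L=[-1,-1/2,-7/16,-27/64,-53/128]  R=[-105/256,-13/32,-3/8,-1/4,0]  -> -211/512
val_11 [RBBRRBRBBRB]  L=[-1,-1/2,-7/16,-27/64,-53/128,-211/512]  R=[-105/256,-13/32,-3/8,-1/4,0]  -> -421/1024
val_12 [RBBRRBRBBRBB]  L=[-1,-1/2,-7/16,-27/64,-53/128,-211/512,-421/1024]  R=[-105/256,-13/32,-3/8,-1/4,0]  -> -841/2048
val_13 [RBBRRBRBBRBBB]  L=[-1,-1/2,-7/16,-27/64,-53/128,-211/512,-421/1024,-841/2048]  R=[-105/256,-13/32,-3/8,-1/4,0]  -> -1681/4096
val_14 [RBBRRBRBBRBBBR]  L=[-1,-1/2,-7/16,-27/64,-53/128,-211/512,-421/1024,-841/2048]  R=[-1681/4096,-105/256,-13/32,-3/8,-1/4,0]  -> -3363/8192
val_15 [RBBRRBRBBRBBBRR]  L=[-1,-1/2,-7/16,-27/64,-53/128,-211/512,-421/1024,-841/2048]  R=[-3363/8192,-1681/4096,-105/256,-13/32,-3/8,-1/4,0]  -> -6727/16384

-6727/16384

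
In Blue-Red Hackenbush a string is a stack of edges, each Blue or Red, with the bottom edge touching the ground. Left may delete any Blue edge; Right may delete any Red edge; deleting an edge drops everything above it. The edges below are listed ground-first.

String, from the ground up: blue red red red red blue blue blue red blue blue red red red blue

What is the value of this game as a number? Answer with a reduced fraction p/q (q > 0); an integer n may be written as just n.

step 1: add blue to get b; options L={ 0 } R={ (no moves) } ⇒ 1
step 2: add red to get br; options L={ 0 } R={ 1 } ⇒ 1/2
step 3: add red to get brr; options L={ 0 } R={ 1/2,1 } ⇒ 1/4
step 4: add red to get brrr; options L={ 0 } R={ 1/4,1/2,1 } ⇒ 1/8
step 5: add red to get brrrr; options L={ 0 } R={ 1/8,1/4,1/2,1 } ⇒ 1/16
step 6: add blue to get brrrrb; options L={ 0,1/16 } R={ 1/8,1/4,1/2,1 } ⇒ 3/32
step 7: add blue to get brrrrbb; options L={ 0,1/16,3/32 } R={ 1/8,1/4,1/2,1 } ⇒ 7/64
step 8: add blue to get brrrrbbb; options L={ 0,1/16,3/32,7/64 } R={ 1/8,1/4,1/2,1 } ⇒ 15/128
step 9: add red to get brrrrbbbr; options L={ 0,1/16,3/32,7/64 } R={ 15/128,1/8,1/4,1/2,1 } ⇒ 29/256
step 10: add blue to get brrrrbbbrb; options L={ 0,1/16,3/32,7/64,29/256 } R={ 15/128,1/8,1/4,1/2,1 } ⇒ 59/512
step 11: add blue to get brrrrbbbrbb; options L={ 0,1/16,3/32,7/64,29/256,59/512 } R={ 15/128,1/8,1/4,1/2,1 } ⇒ 119/1024
step 12: add red to get brrrrbbbrbbr; options L={ 0,1/16,3/32,7/64,29/256,59/512 } R={ 119/1024,15/128,1/8,1/4,1/2,1 } ⇒ 237/2048
step 13: add red to get brrrrbbbrbbrr; options L={ 0,1/16,3/32,7/64,29/256,59/512 } R={ 237/2048,119/1024,15/128,1/8,1/4,1/2,1 } ⇒ 473/4096
step 14: add red to get brrrrbbbrbbrrr; options L={ 0,1/16,3/32,7/64,29/256,59/512 } R={ 473/4096,237/2048,119/1024,15/128,1/8,1/4,1/2,1 } ⇒ 945/8192
step 15: add blue to get brrrrbbbrbbrrrb; options L={ 0,1/16,3/32,7/64,29/256,59/512,945/8192 } R={ 473/4096,237/2048,119/1024,15/128,1/8,1/4,1/2,1 } ⇒ 1891/16384

1891/16384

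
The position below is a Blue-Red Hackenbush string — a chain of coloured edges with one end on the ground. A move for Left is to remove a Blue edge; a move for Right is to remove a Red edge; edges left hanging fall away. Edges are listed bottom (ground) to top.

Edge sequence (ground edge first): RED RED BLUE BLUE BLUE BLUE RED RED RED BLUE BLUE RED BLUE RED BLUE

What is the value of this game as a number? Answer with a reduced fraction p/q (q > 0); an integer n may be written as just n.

Build G(s[:k]) for k = 1..15, string s = RED RED BLUE BLUE BLUE BLUE RED RED RED BLUE BLUE RED BLUE RED BLUE.
G_1 [R]  L=[]  R=[0]  = -1
G_2 [RR]  L=[]  R=[-1 0]  = -2
G_3 [RRB]  L=[-2]  R=[-1 0]  = -3/2
G_4 [RRBB]  L=[-2 -3/2]  R=[-1 0]  = -5/4
G_5 [RRBBB]  L=[-2 -3/2 -5/4]  R=[-1 0]  = -9/8
G_6 [RRBBBB]  L=[-2 -3/2 -5/4 -9/8]  R=[-1 0]  = -17/16
G_7 [RRBBBBR]  L=[-2 -3/2 -5/4 -9/8]  R=[-17/16 -1 0]  = -35/32
G_8 [RRBBBBRR]  L=[-2 -3/2 -5/4 -9/8]  R=[-35/32 -17/16 -1 0]  = -71/64
G_9 [RRBBBBRRR]  L=[-2 -3/2 -5/4 -9/8]  R=[-71/64 -35/32 -17/16 -1 0]  = -143/128
G_10 [RRBBBBRRRB]  L=[-2 -3/2 -5/4 -9/8 -143/128]  R=[-71/64 -35/32 -17/16 -1 0]  = -285/256
G_11 [RRBBBBRRRBB]  L=[-2 -3/2 -5/4 -9/8 -143/128 -285/256]  R=[-71/64 -35/32 -17/16 -1 0]  = -569/512
G_12 [RRBBBBRRRBBR]  L=[-2 -3/2 -5/4 -9/8 -143/128 -285/256]  R=[-569/512 -71/64 -35/32 -17/16 -1 0]  = -1139/1024
G_13 [RRBBBBRRRBBRB]  L=[-2 -3/2 -5/4 -9/8 -143/128 -285/256 -1139/1024]  R=[-569/512 -71/64 -35/32 -17/16 -1 0]  = -2277/2048
G_14 [RRBBBBRRRBBRBR]  L=[-2 -3/2 -5/4 -9/8 -143/128 -285/256 -1139/1024]  R=[-2277/2048 -569/512 -71/64 -35/32 -17/16 -1 0]  = -4555/4096
G_15 [RRBBBBRRRBBRBRB]  L=[-2 -3/2 -5/4 -9/8 -143/128 -285/256 -1139/1024 -4555/4096]  R=[-2277/2048 -569/512 -71/64 -35/32 -17/16 -1 0]  = -9109/8192

-9109/8192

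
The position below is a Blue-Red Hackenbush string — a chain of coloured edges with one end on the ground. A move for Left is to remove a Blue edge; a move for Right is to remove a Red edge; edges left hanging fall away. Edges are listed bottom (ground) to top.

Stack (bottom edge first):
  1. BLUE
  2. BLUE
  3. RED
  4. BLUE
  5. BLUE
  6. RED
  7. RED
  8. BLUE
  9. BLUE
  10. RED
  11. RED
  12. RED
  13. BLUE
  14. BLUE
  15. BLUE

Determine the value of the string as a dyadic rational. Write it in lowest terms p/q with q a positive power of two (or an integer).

14735/8192

Prefix values for BLUE BLUE RED BLUE BLUE RED RED BLUE BLUE RED RED RED BLUE BLUE BLUE via {L|R} + simplicity:
1 of 15 · B · max L 0 · min R +∞ -> 1
2 of 15 · BB · max L 1 · min R +∞ -> 2
3 of 15 · BBR · max L 1 · min R 2 -> 3/2
4 of 15 · BBRB · max L 3/2 · min R 2 -> 7/4
5 of 15 · BBRBB · max L 7/4 · min R 2 -> 15/8
6 of 15 · BBRBBR · max L 7/4 · min R 15/8 -> 29/16
7 of 15 · BBRBBRR · max L 7/4 · min R 29/16 -> 57/32
8 of 15 · BBRBBRRB · max L 57/32 · min R 29/16 -> 115/64
9 of 15 · BBRBBRRBB · max L 115/64 · min R 29/16 -> 231/128
10 of 15 · BBRBBRRBBR · max L 115/64 · min R 231/128 -> 461/256
11 of 15 · BBRBBRRBBRR · max L 115/64 · min R 461/256 -> 921/512
12 of 15 · BBRBBRRBBRRR · max L 115/64 · min R 921/512 -> 1841/1024
13 of 15 · BBRBBRRBBRRRB · max L 1841/1024 · min R 921/512 -> 3683/2048
14 of 15 · BBRBBRRBBRRRBB · max L 3683/2048 · min R 921/512 -> 7367/4096
15 of 15 · BBRBBRRBBRRRBBB · max L 7367/4096 · min R 921/512 -> 14735/8192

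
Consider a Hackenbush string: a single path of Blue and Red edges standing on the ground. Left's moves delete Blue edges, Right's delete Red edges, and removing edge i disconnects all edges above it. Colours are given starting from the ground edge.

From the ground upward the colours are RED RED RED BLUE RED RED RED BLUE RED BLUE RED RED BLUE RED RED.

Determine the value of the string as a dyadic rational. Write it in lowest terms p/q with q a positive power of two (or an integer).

-11959/4096

Prefix values for RED RED RED BLUE RED RED RED BLUE RED BLUE RED RED BLUE RED RED via {L|R} + simplicity:
step 1: add RED to get R; options L={  } R={ 0 } so -1
step 2: add RED to get RR; options L={  } R={ -1; 0 } so -2
step 3: add RED to get RRR; options L={  } R={ -2; -1; 0 } so -3
step 4: add BLUE to get RRRB; options L={ -3 } R={ -2; -1; 0 } so -5/2
step 5: add RED to get RRRBR; options L={ -3 } R={ -5/2; -2; -1; 0 } so -11/4
step 6: add RED to get RRRBRR; options L={ -3 } R={ -11/4; -5/2; -2; -1; 0 } so -23/8
step 7: add RED to get RRRBRRR; options L={ -3 } R={ -23/8; -11/4; -5/2; -2; -1; 0 } so -47/16
step 8: add BLUE to get RRRBRRRB; options L={ -3; -47/16 } R={ -23/8; -11/4; -5/2; -2; -1; 0 } so -93/32
step 9: add RED to get RRRBRRRBR; options L={ -3; -47/16 } R={ -93/32; -23/8; -11/4; -5/2; -2; -1; 0 } so -187/64
step 10: add BLUE to get RRRBRRRBRB; options L={ -3; -47/16; -187/64 } R={ -93/32; -23/8; -11/4; -5/2; -2; -1; 0 } so -373/128
step 11: add RED to get RRRBRRRBRBR; options L={ -3; -47/16; -187/64 } R={ -373/128; -93/32; -23/8; -11/4; -5/2; -2; -1; 0 } so -747/256
step 12: add RED to get RRRBRRRBRBRR; options L={ -3; -47/16; -187/64 } R={ -747/256; -373/128; -93/32; -23/8; -11/4; -5/2; -2; -1; 0 } so -1495/512
step 13: add BLUE to get RRRBRRRBRBRRB; options L={ -3; -47/16; -187/64; -1495/512 } R={ -747/256; -373/128; -93/32; -23/8; -11/4; -5/2; -2; -1; 0 } so -2989/1024
step 14: add RED to get RRRBRRRBRBRRBR; options L={ -3; -47/16; -187/64; -1495/512 } R={ -2989/1024; -747/256; -373/128; -93/32; -23/8; -11/4; -5/2; -2; -1; 0 } so -5979/2048
step 15: add RED to get RRRBRRRBRBRRBRR; options L={ -3; -47/16; -187/64; -1495/512 } R={ -5979/2048; -2989/1024; -747/256; -373/128; -93/32; -23/8; -11/4; -5/2; -2; -1; 0 } so -11959/4096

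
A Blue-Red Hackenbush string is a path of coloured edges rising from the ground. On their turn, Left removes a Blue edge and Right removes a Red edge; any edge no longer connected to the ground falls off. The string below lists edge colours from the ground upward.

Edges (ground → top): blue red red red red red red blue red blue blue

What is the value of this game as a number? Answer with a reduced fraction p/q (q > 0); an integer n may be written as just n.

Recurse on prefixes of the 11-edge string blue red red red red red red blue red blue blue:
step 1: add blue to get b; options L={ 0 } R={  } -> 1
step 2: add red to get br; options L={ 0 } R={ 1 } -> 1/2
step 3: add red to get brr; options L={ 0 } R={ 1/2, 1 } -> 1/4
step 4: add red to get brrr; options L={ 0 } R={ 1/4, 1/2, 1 } -> 1/8
step 5: add red to get brrrr; options L={ 0 } R={ 1/8, 1/4, 1/2, 1 } -> 1/16
step 6: add red to get brrrrr; options L={ 0 } R={ 1/16, 1/8, 1/4, 1/2, 1 } -> 1/32
step 7: add red to get brrrrrr; options L={ 0 } R={ 1/32, 1/16, 1/8, 1/4, 1/2, 1 } -> 1/64
step 8: add blue to get brrrrrrb; options L={ 0, 1/64 } R={ 1/32, 1/16, 1/8, 1/4, 1/2, 1 } -> 3/128
step 9: add red to get brrrrrrbr; options L={ 0, 1/64 } R={ 3/128, 1/32, 1/16, 1/8, 1/4, 1/2, 1 } -> 5/256
step 10: add blue to get brrrrrrbrb; options L={ 0, 1/64, 5/256 } R={ 3/128, 1/32, 1/16, 1/8, 1/4, 1/2, 1 } -> 11/512
step 11: add blue to get brrrrrrbrbb; options L={ 0, 1/64, 5/256, 11/512 } R={ 3/128, 1/32, 1/16, 1/8, 1/4, 1/2, 1 } -> 23/1024

23/1024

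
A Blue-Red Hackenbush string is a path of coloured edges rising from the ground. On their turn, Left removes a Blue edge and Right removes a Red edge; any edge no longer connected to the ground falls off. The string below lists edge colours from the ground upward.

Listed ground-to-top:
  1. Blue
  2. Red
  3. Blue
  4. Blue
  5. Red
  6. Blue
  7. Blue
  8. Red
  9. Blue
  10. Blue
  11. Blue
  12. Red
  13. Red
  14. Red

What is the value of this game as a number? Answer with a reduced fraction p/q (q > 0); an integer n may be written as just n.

7025/8192

Prefix values for Blue Red Blue Blue Red Blue Blue Red Blue Blue Blue Red Red Red via {L|R} + simplicity:
step 1: add Blue to get B; options L={ 0 } R={ ∅ } = 1
step 2: add Red to get BR; options L={ 0 } R={ 1 } = 1/2
step 3: add Blue to get BRB; options L={ 0 1/2 } R={ 1 } = 3/4
step 4: add Blue to get BRBB; options L={ 0 1/2 3/4 } R={ 1 } = 7/8
step 5: add Red to get BRBBR; options L={ 0 1/2 3/4 } R={ 7/8 1 } = 13/16
step 6: add Blue to get BRBBRB; options L={ 0 1/2 3/4 13/16 } R={ 7/8 1 } = 27/32
step 7: add Blue to get BRBBRBB; options L={ 0 1/2 3/4 13/16 27/32 } R={ 7/8 1 } = 55/64
step 8: add Red to get BRBBRBBR; options L={ 0 1/2 3/4 13/16 27/32 } R={ 55/64 7/8 1 } = 109/128
step 9: add Blue to get BRBBRBBRB; options L={ 0 1/2 3/4 13/16 27/32 109/128 } R={ 55/64 7/8 1 } = 219/256
step 10: add Blue to get BRBBRBBRBB; options L={ 0 1/2 3/4 13/16 27/32 109/128 219/256 } R={ 55/64 7/8 1 } = 439/512
step 11: add Blue to get BRBBRBBRBBB; options L={ 0 1/2 3/4 13/16 27/32 109/128 219/256 439/512 } R={ 55/64 7/8 1 } = 879/1024
step 12: add Red to get BRBBRBBRBBBR; options L={ 0 1/2 3/4 13/16 27/32 109/128 219/256 439/512 } R={ 879/1024 55/64 7/8 1 } = 1757/2048
step 13: add Red to get BRBBRBBRBBBRR; options L={ 0 1/2 3/4 13/16 27/32 109/128 219/256 439/512 } R={ 1757/2048 879/1024 55/64 7/8 1 } = 3513/4096
step 14: add Red to get BRBBRBBRBBBRRR; options L={ 0 1/2 3/4 13/16 27/32 109/128 219/256 439/512 } R={ 3513/4096 1757/2048 879/1024 55/64 7/8 1 } = 7025/8192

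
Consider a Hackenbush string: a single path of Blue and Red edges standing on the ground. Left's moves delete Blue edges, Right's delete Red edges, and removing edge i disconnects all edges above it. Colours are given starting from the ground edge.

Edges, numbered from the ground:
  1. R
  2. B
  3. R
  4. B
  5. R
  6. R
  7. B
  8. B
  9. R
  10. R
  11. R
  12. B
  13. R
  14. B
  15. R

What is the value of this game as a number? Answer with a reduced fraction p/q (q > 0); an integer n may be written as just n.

-11499/16384

Build g(s[:k]) for k = 1..15, string s = R B R B R R B B R R R B R B R.
R: Left { none }, Right { 0 } => simplest -1
RB: Left { -1 }, Right { 0 } => simplest -1/2
RBR: Left { -1 }, Right { -1/2,0 } => simplest -3/4
RBRB: Left { -1,-3/4 }, Right { -1/2,0 } => simplest -5/8
RBRBR: Left { -1,-3/4 }, Right { -5/8,-1/2,0 } => simplest -11/16
RBRBRR: Left { -1,-3/4 }, Right { -11/16,-5/8,-1/2,0 } => simplest -23/32
RBRBRRB: Left { -1,-3/4,-23/32 }, Right { -11/16,-5/8,-1/2,0 } => simplest -45/64
RBRBRRBB: Left { -1,-3/4,-23/32,-45/64 }, Right { -11/16,-5/8,-1/2,0 } => simplest -89/128
RBRBRRBBR: Left { -1,-3/4,-23/32,-45/64 }, Right { -89/128,-11/16,-5/8,-1/2,0 } => simplest -179/256
RBRBRRBBRR: Left { -1,-3/4,-23/32,-45/64 }, Right { -179/256,-89/128,-11/16,-5/8,-1/2,0 } => simplest -359/512
RBRBRRBBRRR: Left { -1,-3/4,-23/32,-45/64 }, Right { -359/512,-179/256,-89/128,-11/16,-5/8,-1/2,0 } => simplest -719/1024
RBRBRRBBRRRB: Left { -1,-3/4,-23/32,-45/64,-719/1024 }, Right { -359/512,-179/256,-89/128,-11/16,-5/8,-1/2,0 } => simplest -1437/2048
RBRBRRBBRRRBR: Left { -1,-3/4,-23/32,-45/64,-719/1024 }, Right { -1437/2048,-359/512,-179/256,-89/128,-11/16,-5/8,-1/2,0 } => simplest -2875/4096
RBRBRRBBRRRBRB: Left { -1,-3/4,-23/32,-45/64,-719/1024,-2875/4096 }, Right { -1437/2048,-359/512,-179/256,-89/128,-11/16,-5/8,-1/2,0 } => simplest -5749/8192
RBRBRRBBRRRBRBR: Left { -1,-3/4,-23/32,-45/64,-719/1024,-2875/4096 }, Right { -5749/8192,-1437/2048,-359/512,-179/256,-89/128,-11/16,-5/8,-1/2,0 } => simplest -11499/16384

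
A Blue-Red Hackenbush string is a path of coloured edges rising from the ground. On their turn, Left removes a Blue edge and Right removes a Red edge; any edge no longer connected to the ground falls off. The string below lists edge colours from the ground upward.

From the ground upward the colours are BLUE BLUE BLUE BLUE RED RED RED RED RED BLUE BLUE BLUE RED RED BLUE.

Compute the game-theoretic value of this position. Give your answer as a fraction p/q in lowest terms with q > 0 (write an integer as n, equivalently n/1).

v(B) = { 0 | (no moves) } ⇒ 1
v(BB) = { 0,1 | (no moves) } ⇒ 2
v(BBB) = { 0,1,2 | (no moves) } ⇒ 3
v(BBBB) = { 0,1,2,3 | (no moves) } ⇒ 4
v(BBBBR) = { 0,1,2,3 | 4 } ⇒ 7/2
v(BBBBRR) = { 0,1,2,3 | 7/2,4 } ⇒ 13/4
v(BBBBRRR) = { 0,1,2,3 | 13/4,7/2,4 } ⇒ 25/8
v(BBBBRRRR) = { 0,1,2,3 | 25/8,13/4,7/2,4 } ⇒ 49/16
v(BBBBRRRRR) = { 0,1,2,3 | 49/16,25/8,13/4,7/2,4 } ⇒ 97/32
v(BBBBRRRRRB) = { 0,1,2,3,97/32 | 49/16,25/8,13/4,7/2,4 } ⇒ 195/64
v(BBBBRRRRRBB) = { 0,1,2,3,97/32,195/64 | 49/16,25/8,13/4,7/2,4 } ⇒ 391/128
v(BBBBRRRRRBBB) = { 0,1,2,3,97/32,195/64,391/128 | 49/16,25/8,13/4,7/2,4 } ⇒ 783/256
v(BBBBRRRRRBBBR) = { 0,1,2,3,97/32,195/64,391/128 | 783/256,49/16,25/8,13/4,7/2,4 } ⇒ 1565/512
v(BBBBRRRRRBBBRR) = { 0,1,2,3,97/32,195/64,391/128 | 1565/512,783/256,49/16,25/8,13/4,7/2,4 } ⇒ 3129/1024
v(BBBBRRRRRBBBRRB) = { 0,1,2,3,97/32,195/64,391/128,3129/1024 | 1565/512,783/256,49/16,25/8,13/4,7/2,4 } ⇒ 6259/2048

6259/2048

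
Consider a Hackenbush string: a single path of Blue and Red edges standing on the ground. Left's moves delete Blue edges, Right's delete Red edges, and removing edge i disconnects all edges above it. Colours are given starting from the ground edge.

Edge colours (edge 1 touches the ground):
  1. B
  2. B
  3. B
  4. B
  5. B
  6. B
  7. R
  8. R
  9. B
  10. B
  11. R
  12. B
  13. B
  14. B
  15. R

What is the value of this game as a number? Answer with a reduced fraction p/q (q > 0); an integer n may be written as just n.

g_1 [B]  L=[0]  R=[·]  -> 1
g_2 [BB]  L=[0; 1]  R=[·]  -> 2
g_3 [BBB]  L=[0; 1; 2]  R=[·]  -> 3
g_4 [BBBB]  L=[0; 1; 2; 3]  R=[·]  -> 4
g_5 [BBBBB]  L=[0; 1; 2; 3; 4]  R=[·]  -> 5
g_6 [BBBBBB]  L=[0; 1; 2; 3; 4; 5]  R=[·]  -> 6
g_7 [BBBBBBR]  L=[0; 1; 2; 3; 4; 5]  R=[6]  -> 11/2
g_8 [BBBBBBRR]  L=[0; 1; 2; 3; 4; 5]  R=[11/2; 6]  -> 21/4
g_9 [BBBBBBRRB]  L=[0; 1; 2; 3; 4; 5; 21/4]  R=[11/2; 6]  -> 43/8
g_10 [BBBBBBRRBB]  L=[0; 1; 2; 3; 4; 5; 21/4; 43/8]  R=[11/2; 6]  -> 87/16
g_11 [BBBBBBRRBBR]  L=[0; 1; 2; 3; 4; 5; 21/4; 43/8]  R=[87/16; 11/2; 6]  -> 173/32
g_12 [BBBBBBRRBBRB]  L=[0; 1; 2; 3; 4; 5; 21/4; 43/8; 173/32]  R=[87/16; 11/2; 6]  -> 347/64
g_13 [BBBBBBRRBBRBB]  L=[0; 1; 2; 3; 4; 5; 21/4; 43/8; 173/32; 347/64]  R=[87/16; 11/2; 6]  -> 695/128
g_14 [BBBBBBRRBBRBBB]  L=[0; 1; 2; 3; 4; 5; 21/4; 43/8; 173/32; 347/64; 695/128]  R=[87/16; 11/2; 6]  -> 1391/256
g_15 [BBBBBBRRBBRBBBR]  L=[0; 1; 2; 3; 4; 5; 21/4; 43/8; 173/32; 347/64; 695/128]  R=[1391/256; 87/16; 11/2; 6]  -> 2781/512

2781/512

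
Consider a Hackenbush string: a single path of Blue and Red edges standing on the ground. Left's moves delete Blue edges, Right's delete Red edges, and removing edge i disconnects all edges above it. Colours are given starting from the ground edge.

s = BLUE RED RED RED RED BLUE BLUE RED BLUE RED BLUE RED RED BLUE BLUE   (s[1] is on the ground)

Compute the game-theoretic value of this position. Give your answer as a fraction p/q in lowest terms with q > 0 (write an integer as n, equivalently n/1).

g(B) = { 0 | (no moves) } = 1
g(BR) = { 0 | 1 } = 1/2
g(BRR) = { 0 | 1/2 1 } = 1/4
g(BRRR) = { 0 | 1/4 1/2 1 } = 1/8
g(BRRRR) = { 0 | 1/8 1/4 1/2 1 } = 1/16
g(BRRRRB) = { 0 1/16 | 1/8 1/4 1/2 1 } = 3/32
g(BRRRRBB) = { 0 1/16 3/32 | 1/8 1/4 1/2 1 } = 7/64
g(BRRRRBBR) = { 0 1/16 3/32 | 7/64 1/8 1/4 1/2 1 } = 13/128
g(BRRRRBBRB) = { 0 1/16 3/32 13/128 | 7/64 1/8 1/4 1/2 1 } = 27/256
g(BRRRRBBRBR) = { 0 1/16 3/32 13/128 | 27/256 7/64 1/8 1/4 1/2 1 } = 53/512
g(BRRRRBBRBRB) = { 0 1/16 3/32 13/128 53/512 | 27/256 7/64 1/8 1/4 1/2 1 } = 107/1024
g(BRRRRBBRBRBR) = { 0 1/16 3/32 13/128 53/512 | 107/1024 27/256 7/64 1/8 1/4 1/2 1 } = 213/2048
g(BRRRRBBRBRBRR) = { 0 1/16 3/32 13/128 53/512 | 213/2048 107/1024 27/256 7/64 1/8 1/4 1/2 1 } = 425/4096
g(BRRRRBBRBRBRRB) = { 0 1/16 3/32 13/128 53/512 425/4096 | 213/2048 107/1024 27/256 7/64 1/8 1/4 1/2 1 } = 851/8192
g(BRRRRBBRBRBRRBB) = { 0 1/16 3/32 13/128 53/512 425/4096 851/8192 | 213/2048 107/1024 27/256 7/64 1/8 1/4 1/2 1 } = 1703/16384

1703/16384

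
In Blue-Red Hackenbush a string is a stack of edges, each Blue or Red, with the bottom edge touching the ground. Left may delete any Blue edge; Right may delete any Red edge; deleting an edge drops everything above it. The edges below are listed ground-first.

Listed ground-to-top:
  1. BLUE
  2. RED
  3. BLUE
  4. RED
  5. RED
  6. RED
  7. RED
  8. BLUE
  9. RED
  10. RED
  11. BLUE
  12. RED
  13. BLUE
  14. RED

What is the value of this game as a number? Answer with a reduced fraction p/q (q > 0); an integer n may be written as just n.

4245/8192

step 1: add BLUE to get B; options L={ 0 } R={ none } -> 1
step 2: add RED to get BR; options L={ 0 } R={ 1 } -> 1/2
step 3: add BLUE to get BRB; options L={ 0 1/2 } R={ 1 } -> 3/4
step 4: add RED to get BRBR; options L={ 0 1/2 } R={ 3/4 1 } -> 5/8
step 5: add RED to get BRBRR; options L={ 0 1/2 } R={ 5/8 3/4 1 } -> 9/16
step 6: add RED to get BRBRRR; options L={ 0 1/2 } R={ 9/16 5/8 3/4 1 } -> 17/32
step 7: add RED to get BRBRRRR; options L={ 0 1/2 } R={ 17/32 9/16 5/8 3/4 1 } -> 33/64
step 8: add BLUE to get BRBRRRRB; options L={ 0 1/2 33/64 } R={ 17/32 9/16 5/8 3/4 1 } -> 67/128
step 9: add RED to get BRBRRRRBR; options L={ 0 1/2 33/64 } R={ 67/128 17/32 9/16 5/8 3/4 1 } -> 133/256
step 10: add RED to get BRBRRRRBRR; options L={ 0 1/2 33/64 } R={ 133/256 67/128 17/32 9/16 5/8 3/4 1 } -> 265/512
step 11: add BLUE to get BRBRRRRBRRB; options L={ 0 1/2 33/64 265/512 } R={ 133/256 67/128 17/32 9/16 5/8 3/4 1 } -> 531/1024
step 12: add RED to get BRBRRRRBRRBR; options L={ 0 1/2 33/64 265/512 } R={ 531/1024 133/256 67/128 17/32 9/16 5/8 3/4 1 } -> 1061/2048
step 13: add BLUE to get BRBRRRRBRRBRB; options L={ 0 1/2 33/64 265/512 1061/2048 } R={ 531/1024 133/256 67/128 17/32 9/16 5/8 3/4 1 } -> 2123/4096
step 14: add RED to get BRBRRRRBRRBRBR; options L={ 0 1/2 33/64 265/512 1061/2048 } R={ 2123/4096 531/1024 133/256 67/128 17/32 9/16 5/8 3/4 1 } -> 4245/8192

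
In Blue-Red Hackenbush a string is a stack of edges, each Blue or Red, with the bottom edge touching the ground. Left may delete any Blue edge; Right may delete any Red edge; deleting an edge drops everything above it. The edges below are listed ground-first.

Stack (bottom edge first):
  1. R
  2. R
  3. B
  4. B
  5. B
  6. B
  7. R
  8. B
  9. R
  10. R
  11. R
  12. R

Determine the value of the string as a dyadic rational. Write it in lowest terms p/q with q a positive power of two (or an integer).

Recurse on prefixes of the 12-edge string R R B B B B R B R R R R:
edge 1 of 12 (R): {  | 0 } gives -1
edge 2 of 12 (R): {  | -1 0 } gives -2
edge 3 of 12 (B): { -2 | -1 0 } gives -3/2
edge 4 of 12 (B): { -2 -3/2 | -1 0 } gives -5/4
edge 5 of 12 (B): { -2 -3/2 -5/4 | -1 0 } gives -9/8
edge 6 of 12 (B): { -2 -3/2 -5/4 -9/8 | -1 0 } gives -17/16
edge 7 of 12 (R): { -2 -3/2 -5/4 -9/8 | -17/16 -1 0 } gives -35/32
edge 8 of 12 (B): { -2 -3/2 -5/4 -9/8 -35/32 | -17/16 -1 0 } gives -69/64
edge 9 of 12 (R): { -2 -3/2 -5/4 -9/8 -35/32 | -69/64 -17/16 -1 0 } gives -139/128
edge 10 of 12 (R): { -2 -3/2 -5/4 -9/8 -35/32 | -139/128 -69/64 -17/16 -1 0 } gives -279/256
edge 11 of 12 (R): { -2 -3/2 -5/4 -9/8 -35/32 | -279/256 -139/128 -69/64 -17/16 -1 0 } gives -559/512
edge 12 of 12 (R): { -2 -3/2 -5/4 -9/8 -35/32 | -559/512 -279/256 -139/128 -69/64 -17/16 -1 0 } gives -1119/1024

-1119/1024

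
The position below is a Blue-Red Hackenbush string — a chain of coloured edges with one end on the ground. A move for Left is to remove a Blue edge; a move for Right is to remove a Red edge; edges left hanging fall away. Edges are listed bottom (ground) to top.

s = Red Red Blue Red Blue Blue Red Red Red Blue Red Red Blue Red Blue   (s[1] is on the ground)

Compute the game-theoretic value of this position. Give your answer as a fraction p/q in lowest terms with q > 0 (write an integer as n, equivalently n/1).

-13237/8192

1 of 15 · R · max L −∞ · min R 0 → -1
2 of 15 · RR · max L −∞ · min R -1 → -2
3 of 15 · RRB · max L -2 · min R -1 → -3/2
4 of 15 · RRBR · max L -2 · min R -3/2 → -7/4
5 of 15 · RRBRB · max L -7/4 · min R -3/2 → -13/8
6 of 15 · RRBRBB · max L -13/8 · min R -3/2 → -25/16
7 of 15 · RRBRBBR · max L -13/8 · min R -25/16 → -51/32
8 of 15 · RRBRBBRR · max L -13/8 · min R -51/32 → -103/64
9 of 15 · RRBRBBRRR · max L -13/8 · min R -103/64 → -207/128
10 of 15 · RRBRBBRRRB · max L -207/128 · min R -103/64 → -413/256
11 of 15 · RRBRBBRRRBR · max L -207/128 · min R -413/256 → -827/512
12 of 15 · RRBRBBRRRBRR · max L -207/128 · min R -827/512 → -1655/1024
13 of 15 · RRBRBBRRRBRRB · max L -1655/1024 · min R -827/512 → -3309/2048
14 of 15 · RRBRBBRRRBRRBR · max L -1655/1024 · min R -3309/2048 → -6619/4096
15 of 15 · RRBRBBRRRBRRBRB · max L -6619/4096 · min R -3309/2048 → -13237/8192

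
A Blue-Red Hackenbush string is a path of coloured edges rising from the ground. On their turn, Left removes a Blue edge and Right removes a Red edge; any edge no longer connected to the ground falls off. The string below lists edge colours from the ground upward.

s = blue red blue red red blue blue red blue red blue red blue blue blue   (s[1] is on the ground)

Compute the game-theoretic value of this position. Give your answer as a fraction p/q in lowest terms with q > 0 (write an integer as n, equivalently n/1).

9903/16384

step 1: add blue to get b; options L={ 0 } R={ (no moves) } => 1
step 2: add red to get br; options L={ 0 } R={ 1 } => 1/2
step 3: add blue to get brb; options L={ 0,1/2 } R={ 1 } => 3/4
step 4: add red to get brbr; options L={ 0,1/2 } R={ 3/4,1 } => 5/8
step 5: add red to get brbrr; options L={ 0,1/2 } R={ 5/8,3/4,1 } => 9/16
step 6: add blue to get brbrrb; options L={ 0,1/2,9/16 } R={ 5/8,3/4,1 } => 19/32
step 7: add blue to get brbrrbb; options L={ 0,1/2,9/16,19/32 } R={ 5/8,3/4,1 } => 39/64
step 8: add red to get brbrrbbr; options L={ 0,1/2,9/16,19/32 } R={ 39/64,5/8,3/4,1 } => 77/128
step 9: add blue to get brbrrbbrb; options L={ 0,1/2,9/16,19/32,77/128 } R={ 39/64,5/8,3/4,1 } => 155/256
step 10: add red to get brbrrbbrbr; options L={ 0,1/2,9/16,19/32,77/128 } R={ 155/256,39/64,5/8,3/4,1 } => 309/512
step 11: add blue to get brbrrbbrbrb; options L={ 0,1/2,9/16,19/32,77/128,309/512 } R={ 155/256,39/64,5/8,3/4,1 } => 619/1024
step 12: add red to get brbrrbbrbrbr; options L={ 0,1/2,9/16,19/32,77/128,309/512 } R={ 619/1024,155/256,39/64,5/8,3/4,1 } => 1237/2048
step 13: add blue to get brbrrbbrbrbrb; options L={ 0,1/2,9/16,19/32,77/128,309/512,1237/2048 } R={ 619/1024,155/256,39/64,5/8,3/4,1 } => 2475/4096
step 14: add blue to get brbrrbbrbrbrbb; options L={ 0,1/2,9/16,19/32,77/128,309/512,1237/2048,2475/4096 } R={ 619/1024,155/256,39/64,5/8,3/4,1 } => 4951/8192
step 15: add blue to get brbrrbbrbrbrbbb; options L={ 0,1/2,9/16,19/32,77/128,309/512,1237/2048,2475/4096,4951/8192 } R={ 619/1024,155/256,39/64,5/8,3/4,1 } => 9903/16384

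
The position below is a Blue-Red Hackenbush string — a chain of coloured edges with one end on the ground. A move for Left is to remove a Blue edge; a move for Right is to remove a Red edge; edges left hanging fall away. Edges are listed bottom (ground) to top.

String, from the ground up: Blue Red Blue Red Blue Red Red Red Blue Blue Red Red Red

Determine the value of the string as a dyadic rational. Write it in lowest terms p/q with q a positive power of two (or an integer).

Prefix values for Blue Red Blue Red Blue Red Red Red Blue Blue Red Red Red via {L|R} + simplicity:
1 of 13 · B · max L 0 · min R +∞ ⇒ 1
2 of 13 · BR · max L 0 · min R 1 ⇒ 1/2
3 of 13 · BRB · max L 1/2 · min R 1 ⇒ 3/4
4 of 13 · BRBR · max L 1/2 · min R 3/4 ⇒ 5/8
5 of 13 · BRBRB · max L 5/8 · min R 3/4 ⇒ 11/16
6 of 13 · BRBRBR · max L 5/8 · min R 11/16 ⇒ 21/32
7 of 13 · BRBRBRR · max L 5/8 · min R 21/32 ⇒ 41/64
8 of 13 · BRBRBRRR · max L 5/8 · min R 41/64 ⇒ 81/128
9 of 13 · BRBRBRRRB · max L 81/128 · min R 41/64 ⇒ 163/256
10 of 13 · BRBRBRRRBB · max L 163/256 · min R 41/64 ⇒ 327/512
11 of 13 · BRBRBRRRBBR · max L 163/256 · min R 327/512 ⇒ 653/1024
12 of 13 · BRBRBRRRBBRR · max L 163/256 · min R 653/1024 ⇒ 1305/2048
13 of 13 · BRBRBRRRBBRRR · max L 163/256 · min R 1305/2048 ⇒ 2609/4096

2609/4096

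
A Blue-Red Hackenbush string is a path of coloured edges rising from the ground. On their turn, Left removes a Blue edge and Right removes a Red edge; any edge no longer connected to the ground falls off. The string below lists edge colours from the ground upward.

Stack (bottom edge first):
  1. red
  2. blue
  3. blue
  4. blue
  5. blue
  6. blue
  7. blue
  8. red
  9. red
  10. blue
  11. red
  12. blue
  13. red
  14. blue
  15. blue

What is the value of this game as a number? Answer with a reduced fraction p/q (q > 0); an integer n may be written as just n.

edge 1 of 15 (red): { — | 0 } -> -1
edge 2 of 15 (blue): { -1 | 0 } -> -1/2
edge 3 of 15 (blue): { -1,-1/2 | 0 } -> -1/4
edge 4 of 15 (blue): { -1,-1/2,-1/4 | 0 } -> -1/8
edge 5 of 15 (blue): { -1,-1/2,-1/4,-1/8 | 0 } -> -1/16
edge 6 of 15 (blue): { -1,-1/2,-1/4,-1/8,-1/16 | 0 } -> -1/32
edge 7 of 15 (blue): { -1,-1/2,-1/4,-1/8,-1/16,-1/32 | 0 } -> -1/64
edge 8 of 15 (red): { -1,-1/2,-1/4,-1/8,-1/16,-1/32 | -1/64,0 } -> -3/128
edge 9 of 15 (red): { -1,-1/2,-1/4,-1/8,-1/16,-1/32 | -3/128,-1/64,0 } -> -7/256
edge 10 of 15 (blue): { -1,-1/2,-1/4,-1/8,-1/16,-1/32,-7/256 | -3/128,-1/64,0 } -> -13/512
edge 11 of 15 (red): { -1,-1/2,-1/4,-1/8,-1/16,-1/32,-7/256 | -13/512,-3/128,-1/64,0 } -> -27/1024
edge 12 of 15 (blue): { -1,-1/2,-1/4,-1/8,-1/16,-1/32,-7/256,-27/1024 | -13/512,-3/128,-1/64,0 } -> -53/2048
edge 13 of 15 (red): { -1,-1/2,-1/4,-1/8,-1/16,-1/32,-7/256,-27/1024 | -53/2048,-13/512,-3/128,-1/64,0 } -> -107/4096
edge 14 of 15 (blue): { -1,-1/2,-1/4,-1/8,-1/16,-1/32,-7/256,-27/1024,-107/4096 | -53/2048,-13/512,-3/128,-1/64,0 } -> -213/8192
edge 15 of 15 (blue): { -1,-1/2,-1/4,-1/8,-1/16,-1/32,-7/256,-27/1024,-107/4096,-213/8192 | -53/2048,-13/512,-3/128,-1/64,0 } -> -425/16384

-425/16384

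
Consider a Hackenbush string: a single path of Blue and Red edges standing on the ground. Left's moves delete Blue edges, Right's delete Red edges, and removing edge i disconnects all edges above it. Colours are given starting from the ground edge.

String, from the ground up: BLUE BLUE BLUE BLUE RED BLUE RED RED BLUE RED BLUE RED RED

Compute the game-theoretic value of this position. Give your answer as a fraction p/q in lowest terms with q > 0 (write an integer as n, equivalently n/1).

1833/512

edge 1 of 13 (BLUE): { 0 | none } gives 1
edge 2 of 13 (BLUE): { 0 1 | none } gives 2
edge 3 of 13 (BLUE): { 0 1 2 | none } gives 3
edge 4 of 13 (BLUE): { 0 1 2 3 | none } gives 4
edge 5 of 13 (RED): { 0 1 2 3 | 4 } gives 7/2
edge 6 of 13 (BLUE): { 0 1 2 3 7/2 | 4 } gives 15/4
edge 7 of 13 (RED): { 0 1 2 3 7/2 | 15/4 4 } gives 29/8
edge 8 of 13 (RED): { 0 1 2 3 7/2 | 29/8 15/4 4 } gives 57/16
edge 9 of 13 (BLUE): { 0 1 2 3 7/2 57/16 | 29/8 15/4 4 } gives 115/32
edge 10 of 13 (RED): { 0 1 2 3 7/2 57/16 | 115/32 29/8 15/4 4 } gives 229/64
edge 11 of 13 (BLUE): { 0 1 2 3 7/2 57/16 229/64 | 115/32 29/8 15/4 4 } gives 459/128
edge 12 of 13 (RED): { 0 1 2 3 7/2 57/16 229/64 | 459/128 115/32 29/8 15/4 4 } gives 917/256
edge 13 of 13 (RED): { 0 1 2 3 7/2 57/16 229/64 | 917/256 459/128 115/32 29/8 15/4 4 } gives 1833/512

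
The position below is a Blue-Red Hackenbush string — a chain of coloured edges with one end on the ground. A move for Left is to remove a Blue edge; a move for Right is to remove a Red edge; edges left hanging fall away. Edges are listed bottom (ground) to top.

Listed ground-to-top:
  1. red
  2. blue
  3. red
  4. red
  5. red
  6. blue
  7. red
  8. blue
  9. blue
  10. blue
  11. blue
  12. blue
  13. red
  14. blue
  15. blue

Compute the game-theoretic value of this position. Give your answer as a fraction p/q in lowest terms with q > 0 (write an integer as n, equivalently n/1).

-14857/16384

Build g(s[:k]) for k = 1..15, string s = red blue red red red blue red blue blue blue blue blue red blue blue.
r: Left { — }, Right { 0 } so simplest -1
rb: Left { -1 }, Right { 0 } so simplest -1/2
rbr: Left { -1 }, Right { -1/2 0 } so simplest -3/4
rbrr: Left { -1 }, Right { -3/4 -1/2 0 } so simplest -7/8
rbrrr: Left { -1 }, Right { -7/8 -3/4 -1/2 0 } so simplest -15/16
rbrrrb: Left { -1 -15/16 }, Right { -7/8 -3/4 -1/2 0 } so simplest -29/32
rbrrrbr: Left { -1 -15/16 }, Right { -29/32 -7/8 -3/4 -1/2 0 } so simplest -59/64
rbrrrbrb: Left { -1 -15/16 -59/64 }, Right { -29/32 -7/8 -3/4 -1/2 0 } so simplest -117/128
rbrrrbrbb: Left { -1 -15/16 -59/64 -117/128 }, Right { -29/32 -7/8 -3/4 -1/2 0 } so simplest -233/256
rbrrrbrbbb: Left { -1 -15/16 -59/64 -117/128 -233/256 }, Right { -29/32 -7/8 -3/4 -1/2 0 } so simplest -465/512
rbrrrbrbbbb: Left { -1 -15/16 -59/64 -117/128 -233/256 -465/512 }, Right { -29/32 -7/8 -3/4 -1/2 0 } so simplest -929/1024
rbrrrbrbbbbb: Left { -1 -15/16 -59/64 -117/128 -233/256 -465/512 -929/1024 }, Right { -29/32 -7/8 -3/4 -1/2 0 } so simplest -1857/2048
rbrrrbrbbbbbr: Left { -1 -15/16 -59/64 -117/128 -233/256 -465/512 -929/1024 }, Right { -1857/2048 -29/32 -7/8 -3/4 -1/2 0 } so simplest -3715/4096
rbrrrbrbbbbbrb: Left { -1 -15/16 -59/64 -117/128 -233/256 -465/512 -929/1024 -3715/4096 }, Right { -1857/2048 -29/32 -7/8 -3/4 -1/2 0 } so simplest -7429/8192
rbrrrbrbbbbbrbb: Left { -1 -15/16 -59/64 -117/128 -233/256 -465/512 -929/1024 -3715/4096 -7429/8192 }, Right { -1857/2048 -29/32 -7/8 -3/4 -1/2 0 } so simplest -14857/16384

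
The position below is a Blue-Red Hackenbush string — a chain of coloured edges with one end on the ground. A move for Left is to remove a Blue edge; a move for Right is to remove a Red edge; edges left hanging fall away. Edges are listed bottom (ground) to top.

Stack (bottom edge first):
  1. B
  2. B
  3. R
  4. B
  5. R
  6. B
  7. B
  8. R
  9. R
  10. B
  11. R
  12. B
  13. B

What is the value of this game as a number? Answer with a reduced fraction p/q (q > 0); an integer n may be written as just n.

3479/2048

Recurse on prefixes of the 13-edge string B B R B R B B R R B R B B:
edge 1 of 13 (B): { 0 | none } so 1
edge 2 of 13 (B): { 0; 1 | none } so 2
edge 3 of 13 (R): { 0; 1 | 2 } so 3/2
edge 4 of 13 (B): { 0; 1; 3/2 | 2 } so 7/4
edge 5 of 13 (R): { 0; 1; 3/2 | 7/4; 2 } so 13/8
edge 6 of 13 (B): { 0; 1; 3/2; 13/8 | 7/4; 2 } so 27/16
edge 7 of 13 (B): { 0; 1; 3/2; 13/8; 27/16 | 7/4; 2 } so 55/32
edge 8 of 13 (R): { 0; 1; 3/2; 13/8; 27/16 | 55/32; 7/4; 2 } so 109/64
edge 9 of 13 (R): { 0; 1; 3/2; 13/8; 27/16 | 109/64; 55/32; 7/4; 2 } so 217/128
edge 10 of 13 (B): { 0; 1; 3/2; 13/8; 27/16; 217/128 | 109/64; 55/32; 7/4; 2 } so 435/256
edge 11 of 13 (R): { 0; 1; 3/2; 13/8; 27/16; 217/128 | 435/256; 109/64; 55/32; 7/4; 2 } so 869/512
edge 12 of 13 (B): { 0; 1; 3/2; 13/8; 27/16; 217/128; 869/512 | 435/256; 109/64; 55/32; 7/4; 2 } so 1739/1024
edge 13 of 13 (B): { 0; 1; 3/2; 13/8; 27/16; 217/128; 869/512; 1739/1024 | 435/256; 109/64; 55/32; 7/4; 2 } so 3479/2048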